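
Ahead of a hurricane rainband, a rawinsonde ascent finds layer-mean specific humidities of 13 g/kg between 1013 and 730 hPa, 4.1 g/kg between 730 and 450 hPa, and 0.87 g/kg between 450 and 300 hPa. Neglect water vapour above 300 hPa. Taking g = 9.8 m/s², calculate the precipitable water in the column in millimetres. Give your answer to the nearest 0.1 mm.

Precipitable water is the column-integrated vapour mass per unit area: PW = (1/g) Σ q̄ Δp, with q in kg/kg and Δp in Pa (1 kg/m² of water = 1 mm).
Layer 1013–730 hPa: Δp = 283 hPa = 28300 Pa, q̄ = 0.013 kg/kg → 0.013 × 28300 / 9.8 = 37.54 mm
Layer 730–450 hPa: Δp = 280 hPa = 28000 Pa, q̄ = 0.0041 kg/kg → 0.0041 × 28000 / 9.8 = 11.71 mm
Layer 450–300 hPa: Δp = 150 hPa = 15000 Pa, q̄ = 0.00087 kg/kg → 0.00087 × 15000 / 9.8 = 1.33 mm
PW = 37.54 + 11.71 + 1.33 = 50.58 ≈ 50.6 mm.

PW ≈ 50.6 mm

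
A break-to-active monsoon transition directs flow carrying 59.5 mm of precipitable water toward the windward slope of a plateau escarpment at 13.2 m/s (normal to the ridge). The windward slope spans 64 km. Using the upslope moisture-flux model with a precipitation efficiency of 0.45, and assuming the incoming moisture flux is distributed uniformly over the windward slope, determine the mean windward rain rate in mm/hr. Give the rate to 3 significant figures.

R ≈ 19.9 mm/hr

Incoming column moisture flux per unit ridge length: F = V × PW = 13.2 × 59.5 = 785.4 mm·m/s.
Spread over the 64 km slope with efficiency ε = 0.45: R = ε·F/W = 0.45 × 785.4 / 64000 m = 5.522e-03 mm/s.
R = 5.522e-03 × 3600 = 19.9 mm/hr.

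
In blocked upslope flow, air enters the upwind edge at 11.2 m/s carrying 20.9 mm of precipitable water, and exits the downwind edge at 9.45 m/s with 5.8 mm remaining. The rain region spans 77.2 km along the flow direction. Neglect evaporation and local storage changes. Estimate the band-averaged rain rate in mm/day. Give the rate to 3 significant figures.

Column moisture flux per unit crosswind length is F = V × PW.
Inflow: F_in = 11.2 × 20.9 = 234.08 mm·m/s
Outflow: F_out = 9.45 × 5.8 = 54.81 mm·m/s
Steady-state rate R = (F_in − F_out)/L = (234.08 − 54.81) / 77200 m = 2.322e-03 mm/s.
R = 2.322e-03 × 3600 × 24 = 201 mm/day.

R ≈ 201 mm/day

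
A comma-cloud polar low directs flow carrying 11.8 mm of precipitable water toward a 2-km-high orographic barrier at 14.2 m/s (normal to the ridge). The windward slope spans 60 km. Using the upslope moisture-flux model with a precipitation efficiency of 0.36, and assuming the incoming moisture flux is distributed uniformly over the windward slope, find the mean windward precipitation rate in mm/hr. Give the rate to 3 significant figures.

Incoming column moisture flux per unit ridge length: F = V × PW = 14.2 × 11.8 = 167.56 mm·m/s.
Spread over the 60 km slope with efficiency ε = 0.36: R = ε·F/W = 0.36 × 167.56 / 60000 m = 1.005e-03 mm/s.
R = 1.005e-03 × 3600 = 3.62 mm/hr.

R ≈ 3.62 mm/hr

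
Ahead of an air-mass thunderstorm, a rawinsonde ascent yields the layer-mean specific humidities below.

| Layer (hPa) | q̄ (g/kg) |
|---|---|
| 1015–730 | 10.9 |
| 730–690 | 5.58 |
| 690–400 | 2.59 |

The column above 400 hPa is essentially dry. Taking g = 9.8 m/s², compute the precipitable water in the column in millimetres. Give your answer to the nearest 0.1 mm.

Precipitable water is the column-integrated vapour mass per unit area: PW = (1/g) Σ q̄ Δp, with q in kg/kg and Δp in Pa (1 kg/m² of water = 1 mm).
Layer 1015–730 hPa: Δp = 285 hPa = 28500 Pa, q̄ = 0.0109 kg/kg → 0.0109 × 28500 / 9.8 = 31.70 mm
Layer 730–690 hPa: Δp = 40 hPa = 4000 Pa, q̄ = 0.00558 kg/kg → 0.00558 × 4000 / 9.8 = 2.28 mm
Layer 690–400 hPa: Δp = 290 hPa = 29000 Pa, q̄ = 0.00259 kg/kg → 0.00259 × 29000 / 9.8 = 7.66 mm
PW = 31.70 + 2.28 + 7.66 = 41.64 ≈ 41.6 mm.

PW ≈ 41.6 mm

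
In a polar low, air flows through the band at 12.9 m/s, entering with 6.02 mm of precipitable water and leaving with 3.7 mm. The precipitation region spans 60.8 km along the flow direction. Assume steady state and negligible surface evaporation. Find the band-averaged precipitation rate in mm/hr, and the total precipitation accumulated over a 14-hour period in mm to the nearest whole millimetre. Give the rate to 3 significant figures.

Column moisture flux per unit crosswind length is F = V × PW.
Inflow: F_in = 12.9 × 6.02 = 77.658 mm·m/s
Outflow: F_out = 12.9 × 3.7 = 47.73 mm·m/s
Steady-state rate R = (F_in − F_out)/L = (77.658 − 47.73) / 60800 m = 4.922e-04 mm/s.
R = 4.922e-04 × 3600 = 1.77 mm/hr.
Over 14 h: total = 1.77 × 14 = 24.78 ≈ 25 mm.

R ≈ 1.77 mm/hr; total ≈ 25 mm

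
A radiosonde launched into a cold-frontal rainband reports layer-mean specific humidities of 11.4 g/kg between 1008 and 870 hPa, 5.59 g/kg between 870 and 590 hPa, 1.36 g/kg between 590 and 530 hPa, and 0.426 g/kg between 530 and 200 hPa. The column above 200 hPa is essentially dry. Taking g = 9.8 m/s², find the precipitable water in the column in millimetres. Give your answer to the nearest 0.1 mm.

PW ≈ 34.3 mm

Precipitable water is the column-integrated vapour mass per unit area: PW = (1/g) Σ q̄ Δp, with q in kg/kg and Δp in Pa (1 kg/m² of water = 1 mm).
Layer 1008–870 hPa: Δp = 138 hPa = 13800 Pa, q̄ = 0.0114 kg/kg → 0.0114 × 13800 / 9.8 = 16.05 mm
Layer 870–590 hPa: Δp = 280 hPa = 28000 Pa, q̄ = 0.00559 kg/kg → 0.00559 × 28000 / 9.8 = 15.97 mm
Layer 590–530 hPa: Δp = 60 hPa = 6000 Pa, q̄ = 0.00136 kg/kg → 0.00136 × 6000 / 9.8 = 0.83 mm
Layer 530–200 hPa: Δp = 330 hPa = 33000 Pa, q̄ = 0.000426 kg/kg → 0.000426 × 33000 / 9.8 = 1.43 mm
PW = 16.05 + 15.97 + 0.83 + 1.43 = 34.28 ≈ 34.3 mm.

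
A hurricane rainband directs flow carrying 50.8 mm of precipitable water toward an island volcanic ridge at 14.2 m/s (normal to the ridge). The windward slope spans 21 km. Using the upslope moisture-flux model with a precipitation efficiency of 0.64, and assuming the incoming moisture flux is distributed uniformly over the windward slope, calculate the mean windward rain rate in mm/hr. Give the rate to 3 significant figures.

Incoming column moisture flux per unit ridge length: F = V × PW = 14.2 × 50.8 = 721.36 mm·m/s.
Spread over the 21 km slope with efficiency ε = 0.64: R = ε·F/W = 0.64 × 721.36 / 21000 m = 2.198e-02 mm/s.
R = 2.198e-02 × 3600 = 79.1 mm/hr.

R ≈ 79.1 mm/hr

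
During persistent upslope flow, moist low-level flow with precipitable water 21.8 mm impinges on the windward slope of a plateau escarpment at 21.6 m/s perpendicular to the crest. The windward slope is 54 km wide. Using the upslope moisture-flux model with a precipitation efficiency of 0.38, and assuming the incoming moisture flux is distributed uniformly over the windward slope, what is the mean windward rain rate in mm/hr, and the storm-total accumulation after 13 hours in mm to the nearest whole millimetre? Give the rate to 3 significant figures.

R ≈ 11.9 mm/hr; total ≈ 155 mm

Incoming column moisture flux per unit ridge length: F = V × PW = 21.6 × 21.8 = 470.88 mm·m/s.
Spread over the 54 km slope with efficiency ε = 0.38: R = ε·F/W = 0.38 × 470.88 / 54000 m = 3.314e-03 mm/s.
R = 3.314e-03 × 3600 = 11.9 mm/hr.
Over 13 h: total = 11.9 × 13 = 154.7 ≈ 155 mm.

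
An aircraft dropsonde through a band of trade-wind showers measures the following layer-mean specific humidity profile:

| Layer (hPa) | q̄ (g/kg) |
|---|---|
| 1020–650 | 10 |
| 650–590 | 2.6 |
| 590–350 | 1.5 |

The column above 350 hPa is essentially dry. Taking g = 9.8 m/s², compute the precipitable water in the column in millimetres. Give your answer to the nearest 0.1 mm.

Precipitable water is the column-integrated vapour mass per unit area: PW = (1/g) Σ q̄ Δp, with q in kg/kg and Δp in Pa (1 kg/m² of water = 1 mm).
Layer 1020–650 hPa: Δp = 370 hPa = 37000 Pa, q̄ = 0.01 kg/kg → 0.01 × 37000 / 9.8 = 37.76 mm
Layer 650–590 hPa: Δp = 60 hPa = 6000 Pa, q̄ = 0.0026 kg/kg → 0.0026 × 6000 / 9.8 = 1.59 mm
Layer 590–350 hPa: Δp = 240 hPa = 24000 Pa, q̄ = 0.0015 kg/kg → 0.0015 × 24000 / 9.8 = 3.67 mm
PW = 37.76 + 1.59 + 3.67 = 43.02 ≈ 43.0 mm.

PW ≈ 43.0 mm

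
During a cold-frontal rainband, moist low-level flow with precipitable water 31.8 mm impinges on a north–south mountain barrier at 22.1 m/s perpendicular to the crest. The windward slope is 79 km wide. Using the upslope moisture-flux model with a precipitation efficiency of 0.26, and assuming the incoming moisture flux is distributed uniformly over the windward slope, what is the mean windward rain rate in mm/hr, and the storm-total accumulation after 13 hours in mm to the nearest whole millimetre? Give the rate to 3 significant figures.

R ≈ 8.33 mm/hr; total ≈ 108 mm

Incoming column moisture flux per unit ridge length: F = V × PW = 22.1 × 31.8 = 702.78 mm·m/s.
Spread over the 79 km slope with efficiency ε = 0.26: R = ε·F/W = 0.26 × 702.78 / 79000 m = 2.313e-03 mm/s.
R = 2.313e-03 × 3600 = 8.33 mm/hr.
Over 13 h: total = 8.33 × 13 = 108.29 ≈ 108 mm.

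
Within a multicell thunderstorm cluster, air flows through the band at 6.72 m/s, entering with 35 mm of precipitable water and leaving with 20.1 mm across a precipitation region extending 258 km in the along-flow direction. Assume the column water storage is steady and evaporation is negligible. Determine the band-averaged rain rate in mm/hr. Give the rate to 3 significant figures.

Column moisture flux per unit crosswind length is F = V × PW.
Inflow: F_in = 6.72 × 35 = 235.2 mm·m/s
Outflow: F_out = 6.72 × 20.1 = 135.072 mm·m/s
Steady-state rate R = (F_in − F_out)/L = (235.2 − 135.072) / 258000 m = 3.881e-04 mm/s.
R = 3.881e-04 × 3600 = 1.40 mm/hr.

R ≈ 1.40 mm/hr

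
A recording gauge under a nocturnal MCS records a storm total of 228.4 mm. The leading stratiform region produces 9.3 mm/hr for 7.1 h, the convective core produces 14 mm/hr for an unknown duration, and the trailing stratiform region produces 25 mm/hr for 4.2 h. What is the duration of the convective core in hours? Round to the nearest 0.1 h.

duration ≈ 4.1 h

Known phases: 9.3 × 7.1 + 25 × 4.2 = 66.03 + 105 = 171.03 mm.
Remaining depth = 228.4 − 171.03 = 57.37 mm.
Duration = 57.37 / 14 = 4.1 h.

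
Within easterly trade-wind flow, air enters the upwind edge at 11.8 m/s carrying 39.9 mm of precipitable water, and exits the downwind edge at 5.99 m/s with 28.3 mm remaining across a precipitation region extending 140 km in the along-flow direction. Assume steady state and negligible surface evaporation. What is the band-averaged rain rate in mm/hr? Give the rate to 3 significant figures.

Column moisture flux per unit crosswind length is F = V × PW.
Inflow: F_in = 11.8 × 39.9 = 470.82 mm·m/s
Outflow: F_out = 5.99 × 28.3 = 169.517 mm·m/s
Steady-state rate R = (F_in − F_out)/L = (470.82 − 169.517) / 140000 m = 2.152e-03 mm/s.
R = 2.152e-03 × 3600 = 7.75 mm/hr.

R ≈ 7.75 mm/hr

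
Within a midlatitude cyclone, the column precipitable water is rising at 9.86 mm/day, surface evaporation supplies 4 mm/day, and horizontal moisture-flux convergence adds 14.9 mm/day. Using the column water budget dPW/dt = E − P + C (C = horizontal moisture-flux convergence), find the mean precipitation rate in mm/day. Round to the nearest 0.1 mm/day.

P ≈ 9.0 mm/day

dPW/dt = +9.86 mm/day.
P = E + C − dPW/dt = 4 + (14.9) − (+9.86) = 9.0 mm/day.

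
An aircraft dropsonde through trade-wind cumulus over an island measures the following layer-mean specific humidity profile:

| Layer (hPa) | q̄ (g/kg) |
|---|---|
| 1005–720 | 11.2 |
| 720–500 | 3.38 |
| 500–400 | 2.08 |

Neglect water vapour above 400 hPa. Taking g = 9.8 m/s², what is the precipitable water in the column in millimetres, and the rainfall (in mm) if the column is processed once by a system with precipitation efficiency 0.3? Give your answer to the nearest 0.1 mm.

Precipitable water is the column-integrated vapour mass per unit area: PW = (1/g) Σ q̄ Δp, with q in kg/kg and Δp in Pa (1 kg/m² of water = 1 mm).
Layer 1005–720 hPa: Δp = 285 hPa = 28500 Pa, q̄ = 0.0112 kg/kg → 0.0112 × 28500 / 9.8 = 32.57 mm
Layer 720–500 hPa: Δp = 220 hPa = 22000 Pa, q̄ = 0.00338 kg/kg → 0.00338 × 22000 / 9.8 = 7.59 mm
Layer 500–400 hPa: Δp = 100 hPa = 10000 Pa, q̄ = 0.00208 kg/kg → 0.00208 × 10000 / 9.8 = 2.12 mm
PW = 32.57 + 7.59 + 2.12 = 42.28 ≈ 42.3 mm.
Rainfall = ε × PW = 0.3 × 42.3 = 12.7 mm.

PW ≈ 42.3 mm; rainfall ≈ 12.7 mm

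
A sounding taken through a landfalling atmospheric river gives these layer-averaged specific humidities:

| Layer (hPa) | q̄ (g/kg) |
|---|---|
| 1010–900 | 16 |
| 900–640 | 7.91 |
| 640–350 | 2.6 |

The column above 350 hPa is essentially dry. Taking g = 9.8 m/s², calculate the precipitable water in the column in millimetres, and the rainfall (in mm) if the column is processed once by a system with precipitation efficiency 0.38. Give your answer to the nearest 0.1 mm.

Precipitable water is the column-integrated vapour mass per unit area: PW = (1/g) Σ q̄ Δp, with q in kg/kg and Δp in Pa (1 kg/m² of water = 1 mm).
Layer 1010–900 hPa: Δp = 110 hPa = 11000 Pa, q̄ = 0.016 kg/kg → 0.016 × 11000 / 9.8 = 17.96 mm
Layer 900–640 hPa: Δp = 260 hPa = 26000 Pa, q̄ = 0.00791 kg/kg → 0.00791 × 26000 / 9.8 = 20.99 mm
Layer 640–350 hPa: Δp = 290 hPa = 29000 Pa, q̄ = 0.0026 kg/kg → 0.0026 × 29000 / 9.8 = 7.69 mm
PW = 17.96 + 20.99 + 7.69 = 46.64 ≈ 46.6 mm.
Rainfall = ε × PW = 0.38 × 46.6 = 17.7 mm.

PW ≈ 46.6 mm; rainfall ≈ 17.7 mm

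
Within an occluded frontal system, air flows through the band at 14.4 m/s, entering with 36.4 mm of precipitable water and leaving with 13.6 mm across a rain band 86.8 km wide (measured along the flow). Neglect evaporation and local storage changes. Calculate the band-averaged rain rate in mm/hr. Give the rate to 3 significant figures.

Column moisture flux per unit crosswind length is F = V × PW.
Inflow: F_in = 14.4 × 36.4 = 524.16 mm·m/s
Outflow: F_out = 14.4 × 13.6 = 195.84 mm·m/s
Steady-state rate R = (F_in − F_out)/L = (524.16 − 195.84) / 86800 m = 3.782e-03 mm/s.
R = 3.782e-03 × 3600 = 13.6 mm/hr.

R ≈ 13.6 mm/hr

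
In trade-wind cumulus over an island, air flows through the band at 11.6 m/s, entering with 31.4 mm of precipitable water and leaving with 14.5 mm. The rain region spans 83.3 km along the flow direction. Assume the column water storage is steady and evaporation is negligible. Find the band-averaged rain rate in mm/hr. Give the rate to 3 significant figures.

R ≈ 8.47 mm/hr

Column moisture flux per unit crosswind length is F = V × PW.
Inflow: F_in = 11.6 × 31.4 = 364.24 mm·m/s
Outflow: F_out = 11.6 × 14.5 = 168.2 mm·m/s
Steady-state rate R = (F_in − F_out)/L = (364.24 − 168.2) / 83300 m = 2.353e-03 mm/s.
R = 2.353e-03 × 3600 = 8.47 mm/hr.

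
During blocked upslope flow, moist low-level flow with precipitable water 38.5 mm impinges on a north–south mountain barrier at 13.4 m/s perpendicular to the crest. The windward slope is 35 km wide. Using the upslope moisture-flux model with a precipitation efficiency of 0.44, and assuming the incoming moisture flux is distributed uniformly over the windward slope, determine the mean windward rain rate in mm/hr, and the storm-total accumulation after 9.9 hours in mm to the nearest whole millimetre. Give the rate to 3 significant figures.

R ≈ 23.3 mm/hr; total ≈ 231 mm

Incoming column moisture flux per unit ridge length: F = V × PW = 13.4 × 38.5 = 515.9 mm·m/s.
Spread over the 35 km slope with efficiency ε = 0.44: R = ε·F/W = 0.44 × 515.9 / 35000 m = 6.486e-03 mm/s.
R = 6.486e-03 × 3600 = 23.3 mm/hr.
Over 9.9 h: total = 23.3 × 9.9 = 230.67 ≈ 231 mm.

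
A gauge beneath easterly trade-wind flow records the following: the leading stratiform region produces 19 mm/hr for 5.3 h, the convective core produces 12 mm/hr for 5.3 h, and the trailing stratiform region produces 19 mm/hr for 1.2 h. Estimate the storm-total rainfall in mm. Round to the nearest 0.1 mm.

total ≈ 187.1 mm

Total = Σ Rᵢ Δtᵢ = 19 × 5.3 + 12 × 5.3 + 19 × 1.2
      = 100.7 + 63.6 + 22.8 = 187.1 mm.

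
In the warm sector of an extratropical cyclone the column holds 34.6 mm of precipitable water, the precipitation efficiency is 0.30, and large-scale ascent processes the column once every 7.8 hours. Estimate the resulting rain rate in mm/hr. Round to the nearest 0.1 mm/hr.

Each overturning extracts ε × PW = 0.30 × 34.6 = 10.38 mm.
Rate = ε·PW / τ = 10.38 / 7.8 h = 1.3 mm/hr.

R ≈ 1.3 mm/hr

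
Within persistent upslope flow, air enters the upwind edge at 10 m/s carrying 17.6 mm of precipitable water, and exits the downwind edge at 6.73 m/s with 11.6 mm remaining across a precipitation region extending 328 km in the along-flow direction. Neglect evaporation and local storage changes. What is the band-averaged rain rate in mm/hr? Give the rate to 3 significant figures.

Column moisture flux per unit crosswind length is F = V × PW.
Inflow: F_in = 10 × 17.6 = 176 mm·m/s
Outflow: F_out = 6.73 × 11.6 = 78.068 mm·m/s
Steady-state rate R = (F_in − F_out)/L = (176 − 78.068) / 328000 m = 2.986e-04 mm/s.
R = 2.986e-04 × 3600 = 1.07 mm/hr.

R ≈ 1.07 mm/hr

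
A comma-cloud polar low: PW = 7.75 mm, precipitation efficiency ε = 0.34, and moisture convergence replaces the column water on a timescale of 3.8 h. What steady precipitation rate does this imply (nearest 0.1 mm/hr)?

R ≈ 0.7 mm/hr

Each overturning extracts ε × PW = 0.34 × 7.75 = 2.635 mm.
Rate = ε·PW / τ = 2.635 / 3.8 h = 0.7 mm/hr.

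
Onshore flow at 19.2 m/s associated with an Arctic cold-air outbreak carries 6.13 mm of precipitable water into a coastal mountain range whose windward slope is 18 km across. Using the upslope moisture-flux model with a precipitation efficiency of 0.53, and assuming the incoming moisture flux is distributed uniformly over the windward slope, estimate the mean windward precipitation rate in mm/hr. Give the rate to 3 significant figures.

R ≈ 12.5 mm/hr

Incoming column moisture flux per unit ridge length: F = V × PW = 19.2 × 6.13 = 117.696 mm·m/s.
Spread over the 18 km slope with efficiency ε = 0.53: R = ε·F/W = 0.53 × 117.696 / 18000 m = 3.465e-03 mm/s.
R = 3.465e-03 × 3600 = 12.5 mm/hr.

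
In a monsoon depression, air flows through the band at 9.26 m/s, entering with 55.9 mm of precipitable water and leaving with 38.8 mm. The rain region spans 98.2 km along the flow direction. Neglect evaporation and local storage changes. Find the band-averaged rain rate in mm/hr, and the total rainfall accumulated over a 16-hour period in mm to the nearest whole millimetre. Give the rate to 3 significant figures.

Column moisture flux per unit crosswind length is F = V × PW.
Inflow: F_in = 9.26 × 55.9 = 517.634 mm·m/s
Outflow: F_out = 9.26 × 38.8 = 359.288 mm·m/s
Steady-state rate R = (F_in − F_out)/L = (517.634 − 359.288) / 98200 m = 1.612e-03 mm/s.
R = 1.612e-03 × 3600 = 5.80 mm/hr.
Over 16 h: total = 5.80 × 16 = 92.8 ≈ 93 mm.

R ≈ 5.80 mm/hr; total ≈ 93 mm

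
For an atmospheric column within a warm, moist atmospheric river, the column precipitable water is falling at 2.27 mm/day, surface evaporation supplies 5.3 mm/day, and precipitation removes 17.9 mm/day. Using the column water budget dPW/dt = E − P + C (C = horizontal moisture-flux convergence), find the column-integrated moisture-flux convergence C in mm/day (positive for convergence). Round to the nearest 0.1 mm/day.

dPW/dt = -2.27 mm/day.
C = dPW/dt − E + P = (-2.27) − 5.3 + 17.9 = 10.3 mm/day.

C ≈ 10.3 mm/day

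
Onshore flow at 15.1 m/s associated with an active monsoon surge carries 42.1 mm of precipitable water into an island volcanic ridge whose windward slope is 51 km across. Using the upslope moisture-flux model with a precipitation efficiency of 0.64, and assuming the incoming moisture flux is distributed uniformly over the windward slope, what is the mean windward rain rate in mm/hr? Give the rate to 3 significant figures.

R ≈ 28.7 mm/hr

Incoming column moisture flux per unit ridge length: F = V × PW = 15.1 × 42.1 = 635.71 mm·m/s.
Spread over the 51 km slope with efficiency ε = 0.64: R = ε·F/W = 0.64 × 635.71 / 51000 m = 7.978e-03 mm/s.
R = 7.978e-03 × 3600 = 28.7 mm/hr.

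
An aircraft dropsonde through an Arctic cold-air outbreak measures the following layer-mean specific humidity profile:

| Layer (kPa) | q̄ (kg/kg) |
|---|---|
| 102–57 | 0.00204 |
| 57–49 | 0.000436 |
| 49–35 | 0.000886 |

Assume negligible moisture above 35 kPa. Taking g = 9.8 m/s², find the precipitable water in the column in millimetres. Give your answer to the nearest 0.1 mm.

PW ≈ 11.0 mm

Precipitable water is the column-integrated vapour mass per unit area: PW = (1/g) Σ q̄ Δp, with q in kg/kg and Δp in Pa (1 kg/m² of water = 1 mm).
Layer 102–57 kPa: Δp = 450 hPa = 45000 Pa, q̄ = 0.00204 kg/kg → 0.00204 × 45000 / 9.8 = 9.37 mm
Layer 57–49 kPa: Δp = 80 hPa = 8000 Pa, q̄ = 0.000436 kg/kg → 0.000436 × 8000 / 9.8 = 0.36 mm
Layer 49–35 kPa: Δp = 140 hPa = 14000 Pa, q̄ = 0.000886 kg/kg → 0.000886 × 14000 / 9.8 = 1.27 mm
PW = 9.37 + 0.36 + 1.27 = 11.00 ≈ 11.0 mm.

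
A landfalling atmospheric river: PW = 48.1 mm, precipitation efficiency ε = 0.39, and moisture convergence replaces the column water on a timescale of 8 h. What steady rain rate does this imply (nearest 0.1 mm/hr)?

R ≈ 2.3 mm/hr

Each overturning extracts ε × PW = 0.39 × 48.1 = 18.759 mm.
Rate = ε·PW / τ = 18.759 / 8 h = 2.3 mm/hr.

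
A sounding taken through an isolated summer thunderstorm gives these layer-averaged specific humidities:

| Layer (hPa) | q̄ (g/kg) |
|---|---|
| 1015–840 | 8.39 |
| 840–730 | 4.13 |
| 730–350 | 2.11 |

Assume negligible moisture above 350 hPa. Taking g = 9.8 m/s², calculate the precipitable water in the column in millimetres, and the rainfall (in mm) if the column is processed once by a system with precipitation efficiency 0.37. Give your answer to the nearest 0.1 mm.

Precipitable water is the column-integrated vapour mass per unit area: PW = (1/g) Σ q̄ Δp, with q in kg/kg and Δp in Pa (1 kg/m² of water = 1 mm).
Layer 1015–840 hPa: Δp = 175 hPa = 17500 Pa, q̄ = 0.00839 kg/kg → 0.00839 × 17500 / 9.8 = 14.98 mm
Layer 840–730 hPa: Δp = 110 hPa = 11000 Pa, q̄ = 0.00413 kg/kg → 0.00413 × 11000 / 9.8 = 4.64 mm
Layer 730–350 hPa: Δp = 380 hPa = 38000 Pa, q̄ = 0.00211 kg/kg → 0.00211 × 38000 / 9.8 = 8.18 mm
PW = 14.98 + 4.64 + 8.18 = 27.80 ≈ 27.8 mm.
Rainfall = ε × PW = 0.37 × 27.8 = 10.3 mm.

PW ≈ 27.8 mm; rainfall ≈ 10.3 mm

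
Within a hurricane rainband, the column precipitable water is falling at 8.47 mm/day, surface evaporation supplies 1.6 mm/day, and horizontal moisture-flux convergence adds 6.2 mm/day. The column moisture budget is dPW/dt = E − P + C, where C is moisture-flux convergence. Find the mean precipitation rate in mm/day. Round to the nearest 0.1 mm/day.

P ≈ 16.3 mm/day

dPW/dt = -8.47 mm/day.
P = E + C − dPW/dt = 1.6 + (6.2) − (-8.47) = 16.3 mm/day.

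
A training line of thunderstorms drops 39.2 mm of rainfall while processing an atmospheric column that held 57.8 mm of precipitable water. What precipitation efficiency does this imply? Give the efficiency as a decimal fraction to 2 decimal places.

ε ≈ 0.68

ε = rainfall / PW = 39.2 / 57.8 = 0.68.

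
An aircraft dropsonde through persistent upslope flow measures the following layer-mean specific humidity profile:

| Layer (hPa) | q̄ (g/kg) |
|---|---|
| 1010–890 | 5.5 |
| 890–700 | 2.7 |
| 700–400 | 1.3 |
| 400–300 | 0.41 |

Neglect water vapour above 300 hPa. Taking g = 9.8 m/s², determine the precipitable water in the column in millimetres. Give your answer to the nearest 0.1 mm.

PW ≈ 16.4 mm

Precipitable water is the column-integrated vapour mass per unit area: PW = (1/g) Σ q̄ Δp, with q in kg/kg and Δp in Pa (1 kg/m² of water = 1 mm).
Layer 1010–890 hPa: Δp = 120 hPa = 12000 Pa, q̄ = 0.0055 kg/kg → 0.0055 × 12000 / 9.8 = 6.73 mm
Layer 890–700 hPa: Δp = 190 hPa = 19000 Pa, q̄ = 0.0027 kg/kg → 0.0027 × 19000 / 9.8 = 5.23 mm
Layer 700–400 hPa: Δp = 300 hPa = 30000 Pa, q̄ = 0.0013 kg/kg → 0.0013 × 30000 / 9.8 = 3.98 mm
Layer 400–300 hPa: Δp = 100 hPa = 10000 Pa, q̄ = 0.00041 kg/kg → 0.00041 × 10000 / 9.8 = 0.42 mm
PW = 6.73 + 5.23 + 3.98 + 0.42 = 16.36 ≈ 16.4 mm.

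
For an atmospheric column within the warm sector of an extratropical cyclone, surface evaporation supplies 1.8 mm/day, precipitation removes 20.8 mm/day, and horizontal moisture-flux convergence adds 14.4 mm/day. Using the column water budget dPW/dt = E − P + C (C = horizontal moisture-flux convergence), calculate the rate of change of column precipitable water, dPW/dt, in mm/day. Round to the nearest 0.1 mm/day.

dPW/dt ≈ -4.6 mm/day

dPW/dt = E − P + C = 1.8 − 20.8 + (14.4) = -4.6 mm/day.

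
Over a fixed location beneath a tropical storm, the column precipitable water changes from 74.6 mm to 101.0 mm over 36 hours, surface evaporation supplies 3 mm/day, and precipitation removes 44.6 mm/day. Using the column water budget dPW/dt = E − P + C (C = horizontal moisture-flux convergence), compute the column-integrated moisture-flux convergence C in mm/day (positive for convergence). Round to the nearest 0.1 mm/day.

C ≈ 59.2 mm/day

dPW/dt = (101.0 − 74.6) mm / (36/24 day) = +17.600 mm/day.
C = dPW/dt − E + P = (+17.600) − 3 + 44.6 = 59.2 mm/day.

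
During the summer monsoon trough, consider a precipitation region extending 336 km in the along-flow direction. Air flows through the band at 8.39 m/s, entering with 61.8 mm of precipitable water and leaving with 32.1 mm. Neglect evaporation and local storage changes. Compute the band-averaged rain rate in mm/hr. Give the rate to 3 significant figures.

Column moisture flux per unit crosswind length is F = V × PW.
Inflow: F_in = 8.39 × 61.8 = 518.502 mm·m/s
Outflow: F_out = 8.39 × 32.1 = 269.319 mm·m/s
Steady-state rate R = (F_in − F_out)/L = (518.502 − 269.319) / 336000 m = 7.416e-04 mm/s.
R = 7.416e-04 × 3600 = 2.67 mm/hr.

R ≈ 2.67 mm/hr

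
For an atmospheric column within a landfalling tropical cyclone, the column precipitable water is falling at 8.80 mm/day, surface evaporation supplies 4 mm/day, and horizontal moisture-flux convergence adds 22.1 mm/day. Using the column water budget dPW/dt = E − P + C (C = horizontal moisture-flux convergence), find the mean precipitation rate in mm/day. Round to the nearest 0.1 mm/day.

dPW/dt = -8.80 mm/day.
P = E + C − dPW/dt = 4 + (22.1) − (-8.80) = 34.9 mm/day.

P ≈ 34.9 mm/day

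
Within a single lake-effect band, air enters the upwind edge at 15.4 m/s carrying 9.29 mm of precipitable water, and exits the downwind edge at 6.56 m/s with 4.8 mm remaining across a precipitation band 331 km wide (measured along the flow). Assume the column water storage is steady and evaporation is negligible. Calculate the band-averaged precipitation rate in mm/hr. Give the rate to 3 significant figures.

Column moisture flux per unit crosswind length is F = V × PW.
Inflow: F_in = 15.4 × 9.29 = 143.066 mm·m/s
Outflow: F_out = 6.56 × 4.8 = 31.488 mm·m/s
Steady-state rate R = (F_in − F_out)/L = (143.066 − 31.488) / 331000 m = 3.371e-04 mm/s.
R = 3.371e-04 × 3600 = 1.21 mm/hr.

R ≈ 1.21 mm/hr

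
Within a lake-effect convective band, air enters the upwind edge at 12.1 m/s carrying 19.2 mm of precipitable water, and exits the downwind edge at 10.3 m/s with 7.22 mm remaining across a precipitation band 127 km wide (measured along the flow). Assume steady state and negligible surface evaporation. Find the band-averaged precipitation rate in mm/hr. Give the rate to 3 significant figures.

R ≈ 4.48 mm/hr

Column moisture flux per unit crosswind length is F = V × PW.
Inflow: F_in = 12.1 × 19.2 = 232.32 mm·m/s
Outflow: F_out = 10.3 × 7.22 = 74.366 mm·m/s
Steady-state rate R = (F_in − F_out)/L = (232.32 − 74.366) / 127000 m = 1.244e-03 mm/s.
R = 1.244e-03 × 3600 = 4.48 mm/hr.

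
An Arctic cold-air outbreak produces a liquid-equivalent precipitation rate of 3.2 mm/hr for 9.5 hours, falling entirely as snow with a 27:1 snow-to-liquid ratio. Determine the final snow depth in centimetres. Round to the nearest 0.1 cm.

Liquid-equivalent depth = 3.2 × 9.5 = 30.4 mm.
Snow depth = 30.4 mm × 27 = 820.8 mm = 82.1 cm.

snow depth ≈ 82.1 cm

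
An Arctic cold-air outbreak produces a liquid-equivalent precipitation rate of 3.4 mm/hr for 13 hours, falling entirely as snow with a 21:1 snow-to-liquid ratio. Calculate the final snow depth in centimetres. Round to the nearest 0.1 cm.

Liquid-equivalent depth = 3.4 × 13 = 44.2 mm.
Snow depth = 44.2 mm × 21 = 928.2 mm = 92.8 cm.

snow depth ≈ 92.8 cm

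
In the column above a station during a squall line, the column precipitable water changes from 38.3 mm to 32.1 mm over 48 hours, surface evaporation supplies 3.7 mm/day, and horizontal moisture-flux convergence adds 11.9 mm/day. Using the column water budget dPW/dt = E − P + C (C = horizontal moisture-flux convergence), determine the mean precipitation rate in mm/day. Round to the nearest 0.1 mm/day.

P ≈ 18.7 mm/day

dPW/dt = (32.1 − 38.3) mm / (48/24 day) = -3.100 mm/day.
P = E + C − dPW/dt = 3.7 + (11.9) − (-3.100) = 18.7 mm/day.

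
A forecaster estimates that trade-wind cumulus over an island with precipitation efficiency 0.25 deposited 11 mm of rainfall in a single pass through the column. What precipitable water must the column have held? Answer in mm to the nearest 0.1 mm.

PW ≈ 44.0 mm

PW = rainfall / ε = 11 / 0.25 = 44.0 mm.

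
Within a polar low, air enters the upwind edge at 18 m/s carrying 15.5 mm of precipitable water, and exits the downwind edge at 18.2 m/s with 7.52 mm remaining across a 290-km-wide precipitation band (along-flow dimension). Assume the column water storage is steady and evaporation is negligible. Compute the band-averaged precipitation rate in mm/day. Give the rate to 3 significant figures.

Column moisture flux per unit crosswind length is F = V × PW.
Inflow: F_in = 18 × 15.5 = 279 mm·m/s
Outflow: F_out = 18.2 × 7.52 = 136.864 mm·m/s
Steady-state rate R = (F_in − F_out)/L = (279 − 136.864) / 290000 m = 4.901e-04 mm/s.
R = 4.901e-04 × 3600 × 24 = 42.3 mm/day.

R ≈ 42.3 mm/day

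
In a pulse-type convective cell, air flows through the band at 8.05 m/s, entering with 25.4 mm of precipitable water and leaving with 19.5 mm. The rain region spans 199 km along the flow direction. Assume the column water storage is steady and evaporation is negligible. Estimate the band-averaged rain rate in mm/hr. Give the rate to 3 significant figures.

R ≈ 0.859 mm/hr

Column moisture flux per unit crosswind length is F = V × PW.
Inflow: F_in = 8.05 × 25.4 = 204.47 mm·m/s
Outflow: F_out = 8.05 × 19.5 = 156.975 mm·m/s
Steady-state rate R = (F_in − F_out)/L = (204.47 − 156.975) / 199000 m = 2.387e-04 mm/s.
R = 2.387e-04 × 3600 = 0.859 mm/hr.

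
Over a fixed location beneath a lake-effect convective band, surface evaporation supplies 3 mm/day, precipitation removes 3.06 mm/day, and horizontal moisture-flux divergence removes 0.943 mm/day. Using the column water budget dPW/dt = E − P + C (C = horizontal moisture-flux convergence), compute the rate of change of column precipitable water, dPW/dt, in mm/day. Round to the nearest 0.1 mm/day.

dPW/dt ≈ -1.0 mm/day

dPW/dt = E − P + C = 3 − 3.06 + (-0.943) = -1.0 mm/day.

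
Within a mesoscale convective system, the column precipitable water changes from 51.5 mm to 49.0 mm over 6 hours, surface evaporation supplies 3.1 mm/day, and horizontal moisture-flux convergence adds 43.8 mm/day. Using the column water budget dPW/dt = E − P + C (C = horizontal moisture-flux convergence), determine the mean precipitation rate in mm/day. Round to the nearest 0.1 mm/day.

P ≈ 56.9 mm/day

dPW/dt = (49.0 − 51.5) mm / (6/24 day) = -10.000 mm/day.
P = E + C − dPW/dt = 3.1 + (43.8) − (-10.000) = 56.9 mm/day.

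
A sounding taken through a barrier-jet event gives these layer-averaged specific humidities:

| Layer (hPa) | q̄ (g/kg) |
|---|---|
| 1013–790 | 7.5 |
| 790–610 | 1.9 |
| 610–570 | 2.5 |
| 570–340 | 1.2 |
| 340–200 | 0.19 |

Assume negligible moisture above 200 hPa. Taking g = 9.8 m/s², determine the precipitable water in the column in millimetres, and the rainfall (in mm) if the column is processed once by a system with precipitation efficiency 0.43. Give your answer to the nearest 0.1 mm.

Precipitable water is the column-integrated vapour mass per unit area: PW = (1/g) Σ q̄ Δp, with q in kg/kg and Δp in Pa (1 kg/m² of water = 1 mm).
Layer 1013–790 hPa: Δp = 223 hPa = 22300 Pa, q̄ = 0.0075 kg/kg → 0.0075 × 22300 / 9.8 = 17.07 mm
Layer 790–610 hPa: Δp = 180 hPa = 18000 Pa, q̄ = 0.0019 kg/kg → 0.0019 × 18000 / 9.8 = 3.49 mm
Layer 610–570 hPa: Δp = 40 hPa = 4000 Pa, q̄ = 0.0025 kg/kg → 0.0025 × 4000 / 9.8 = 1.02 mm
Layer 570–340 hPa: Δp = 230 hPa = 23000 Pa, q̄ = 0.0012 kg/kg → 0.0012 × 23000 / 9.8 = 2.82 mm
Layer 340–200 hPa: Δp = 140 hPa = 14000 Pa, q̄ = 0.00019 kg/kg → 0.00019 × 14000 / 9.8 = 0.27 mm
PW = 17.07 + 3.49 + 1.02 + 2.82 + 0.27 = 24.67 ≈ 24.7 mm.
Rainfall = ε × PW = 0.43 × 24.7 = 10.6 mm.

PW ≈ 24.7 mm; rainfall ≈ 10.6 mm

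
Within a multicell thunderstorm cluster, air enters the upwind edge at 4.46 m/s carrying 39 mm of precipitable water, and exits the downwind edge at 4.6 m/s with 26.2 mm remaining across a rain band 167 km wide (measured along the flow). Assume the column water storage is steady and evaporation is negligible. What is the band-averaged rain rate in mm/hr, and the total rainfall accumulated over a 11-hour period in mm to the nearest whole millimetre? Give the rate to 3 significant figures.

R ≈ 1.15 mm/hr; total ≈ 13 mm

Column moisture flux per unit crosswind length is F = V × PW.
Inflow: F_in = 4.46 × 39 = 173.94 mm·m/s
Outflow: F_out = 4.6 × 26.2 = 120.52 mm·m/s
Steady-state rate R = (F_in − F_out)/L = (173.94 − 120.52) / 167000 m = 3.199e-04 mm/s.
R = 3.199e-04 × 3600 = 1.15 mm/hr.
Over 11 h: total = 1.15 × 11 = 12.65 ≈ 13 mm.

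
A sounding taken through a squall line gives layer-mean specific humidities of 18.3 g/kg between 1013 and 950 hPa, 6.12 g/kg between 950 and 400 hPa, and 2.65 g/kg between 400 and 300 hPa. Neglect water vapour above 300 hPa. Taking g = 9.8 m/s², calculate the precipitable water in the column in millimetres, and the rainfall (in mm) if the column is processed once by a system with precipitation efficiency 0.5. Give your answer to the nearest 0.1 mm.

Precipitable water is the column-integrated vapour mass per unit area: PW = (1/g) Σ q̄ Δp, with q in kg/kg and Δp in Pa (1 kg/m² of water = 1 mm).
Layer 1013–950 hPa: Δp = 63 hPa = 6300 Pa, q̄ = 0.0183 kg/kg → 0.0183 × 6300 / 9.8 = 11.76 mm
Layer 950–400 hPa: Δp = 550 hPa = 55000 Pa, q̄ = 0.00612 kg/kg → 0.00612 × 55000 / 9.8 = 34.35 mm
Layer 400–300 hPa: Δp = 100 hPa = 10000 Pa, q̄ = 0.00265 kg/kg → 0.00265 × 10000 / 9.8 = 2.70 mm
PW = 11.76 + 34.35 + 2.70 = 48.81 ≈ 48.8 mm.
Rainfall = ε × PW = 0.5 × 48.8 = 24.4 mm.

PW ≈ 48.8 mm; rainfall ≈ 24.4 mm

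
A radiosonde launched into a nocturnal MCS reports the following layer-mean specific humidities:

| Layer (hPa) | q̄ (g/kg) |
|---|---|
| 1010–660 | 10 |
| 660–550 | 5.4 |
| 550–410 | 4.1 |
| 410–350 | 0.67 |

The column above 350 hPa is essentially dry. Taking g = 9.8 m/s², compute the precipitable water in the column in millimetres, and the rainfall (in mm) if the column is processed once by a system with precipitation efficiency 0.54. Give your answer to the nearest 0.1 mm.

Precipitable water is the column-integrated vapour mass per unit area: PW = (1/g) Σ q̄ Δp, with q in kg/kg and Δp in Pa (1 kg/m² of water = 1 mm).
Layer 1010–660 hPa: Δp = 350 hPa = 35000 Pa, q̄ = 0.01 kg/kg → 0.01 × 35000 / 9.8 = 35.71 mm
Layer 660–550 hPa: Δp = 110 hPa = 11000 Pa, q̄ = 0.0054 kg/kg → 0.0054 × 11000 / 9.8 = 6.06 mm
Layer 550–410 hPa: Δp = 140 hPa = 14000 Pa, q̄ = 0.0041 kg/kg → 0.0041 × 14000 / 9.8 = 5.86 mm
Layer 410–350 hPa: Δp = 60 hPa = 6000 Pa, q̄ = 0.00067 kg/kg → 0.00067 × 6000 / 9.8 = 0.41 mm
PW = 35.71 + 6.06 + 5.86 + 0.41 = 48.04 ≈ 48.0 mm.
Rainfall = ε × PW = 0.54 × 48.0 = 25.9 mm.

PW ≈ 48.0 mm; rainfall ≈ 25.9 mm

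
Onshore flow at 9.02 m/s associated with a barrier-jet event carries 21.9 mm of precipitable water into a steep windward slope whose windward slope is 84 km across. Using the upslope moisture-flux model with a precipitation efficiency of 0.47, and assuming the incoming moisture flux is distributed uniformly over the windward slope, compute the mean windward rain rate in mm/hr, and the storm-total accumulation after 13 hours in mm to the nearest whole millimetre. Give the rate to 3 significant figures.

R ≈ 3.98 mm/hr; total ≈ 52 mm

Incoming column moisture flux per unit ridge length: F = V × PW = 9.02 × 21.9 = 197.538 mm·m/s.
Spread over the 84 km slope with efficiency ε = 0.47: R = ε·F/W = 0.47 × 197.538 / 84000 m = 1.105e-03 mm/s.
R = 1.105e-03 × 3600 = 3.98 mm/hr.
Over 13 h: total = 3.98 × 13 = 51.74 ≈ 52 mm.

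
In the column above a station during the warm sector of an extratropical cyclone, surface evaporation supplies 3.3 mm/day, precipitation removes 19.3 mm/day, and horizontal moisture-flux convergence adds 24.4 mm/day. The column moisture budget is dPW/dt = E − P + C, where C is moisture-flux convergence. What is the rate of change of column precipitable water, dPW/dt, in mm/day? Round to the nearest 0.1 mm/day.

dPW/dt ≈ 8.4 mm/day

dPW/dt = E − P + C = 3.3 − 19.3 + (24.4) = 8.4 mm/day.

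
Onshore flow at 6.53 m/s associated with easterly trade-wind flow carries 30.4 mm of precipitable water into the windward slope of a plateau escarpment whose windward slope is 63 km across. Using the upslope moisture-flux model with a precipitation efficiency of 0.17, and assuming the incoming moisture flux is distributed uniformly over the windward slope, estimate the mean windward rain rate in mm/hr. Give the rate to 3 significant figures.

R ≈ 1.93 mm/hr

Incoming column moisture flux per unit ridge length: F = V × PW = 6.53 × 30.4 = 198.512 mm·m/s.
Spread over the 63 km slope with efficiency ε = 0.17: R = ε·F/W = 0.17 × 198.512 / 63000 m = 5.357e-04 mm/s.
R = 5.357e-04 × 3600 = 1.93 mm/hr.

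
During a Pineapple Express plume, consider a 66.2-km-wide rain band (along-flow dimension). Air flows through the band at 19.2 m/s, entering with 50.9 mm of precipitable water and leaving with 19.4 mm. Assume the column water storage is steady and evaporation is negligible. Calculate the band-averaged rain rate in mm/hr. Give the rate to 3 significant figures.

R ≈ 32.9 mm/hr

Column moisture flux per unit crosswind length is F = V × PW.
Inflow: F_in = 19.2 × 50.9 = 977.28 mm·m/s
Outflow: F_out = 19.2 × 19.4 = 372.48 mm·m/s
Steady-state rate R = (F_in − F_out)/L = (977.28 − 372.48) / 66200 m = 9.136e-03 mm/s.
R = 9.136e-03 × 3600 = 32.9 mm/hr.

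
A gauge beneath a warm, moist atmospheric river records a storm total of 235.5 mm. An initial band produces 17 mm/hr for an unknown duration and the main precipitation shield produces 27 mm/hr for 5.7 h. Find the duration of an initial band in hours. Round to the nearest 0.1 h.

duration ≈ 4.8 h

Known phases: 27 × 5.7 = 153.9 mm.
Remaining depth = 235.5 − 153.9 = 81.6 mm.
Duration = 81.6 / 17 = 4.8 h.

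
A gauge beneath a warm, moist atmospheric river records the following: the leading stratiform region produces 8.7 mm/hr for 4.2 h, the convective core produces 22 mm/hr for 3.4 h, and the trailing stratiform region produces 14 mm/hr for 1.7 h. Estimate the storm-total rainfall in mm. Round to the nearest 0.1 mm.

Total = Σ Rᵢ Δtᵢ = 8.7 × 4.2 + 22 × 3.4 + 14 × 1.7
      = 36.54 + 74.8 + 23.8 = 135.1 mm.

total ≈ 135.1 mm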